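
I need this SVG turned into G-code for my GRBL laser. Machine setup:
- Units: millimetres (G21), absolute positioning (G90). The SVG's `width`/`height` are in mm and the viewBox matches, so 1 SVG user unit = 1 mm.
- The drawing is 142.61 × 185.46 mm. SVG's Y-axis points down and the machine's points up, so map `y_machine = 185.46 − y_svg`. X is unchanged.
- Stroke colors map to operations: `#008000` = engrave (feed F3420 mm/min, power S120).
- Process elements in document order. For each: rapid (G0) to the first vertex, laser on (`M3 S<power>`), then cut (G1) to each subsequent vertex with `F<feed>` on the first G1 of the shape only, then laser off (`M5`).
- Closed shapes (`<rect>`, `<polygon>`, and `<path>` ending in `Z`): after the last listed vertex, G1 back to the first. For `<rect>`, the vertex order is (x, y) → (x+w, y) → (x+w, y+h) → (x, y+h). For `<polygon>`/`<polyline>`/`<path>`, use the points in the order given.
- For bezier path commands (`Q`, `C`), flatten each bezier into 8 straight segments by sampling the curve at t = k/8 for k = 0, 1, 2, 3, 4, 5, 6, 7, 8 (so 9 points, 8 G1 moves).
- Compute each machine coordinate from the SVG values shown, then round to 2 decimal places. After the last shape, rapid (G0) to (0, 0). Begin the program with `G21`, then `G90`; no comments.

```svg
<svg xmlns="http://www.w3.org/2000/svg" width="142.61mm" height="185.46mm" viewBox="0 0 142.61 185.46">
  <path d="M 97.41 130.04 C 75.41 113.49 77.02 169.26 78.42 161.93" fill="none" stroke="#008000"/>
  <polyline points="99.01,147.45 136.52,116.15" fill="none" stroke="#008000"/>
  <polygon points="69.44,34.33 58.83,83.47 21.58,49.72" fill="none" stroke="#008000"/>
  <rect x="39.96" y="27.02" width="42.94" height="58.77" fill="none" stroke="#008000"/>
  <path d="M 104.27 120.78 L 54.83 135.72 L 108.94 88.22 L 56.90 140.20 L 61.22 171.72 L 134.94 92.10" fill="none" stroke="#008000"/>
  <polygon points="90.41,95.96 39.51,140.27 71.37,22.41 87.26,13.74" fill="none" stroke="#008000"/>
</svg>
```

G21
G90
G0 X97.41 Y55.42
M3 S120
G1 X90.22 Y58.50 F3420
G1 X84.96 Y56.39
G1 X81.36 Y50.67
G1 X79.14 Y42.93
G1 X78.01 Y34.76
G1 X77.70 Y27.75
G1 X77.93 Y23.47
G1 X78.42 Y23.53
M5
G0 X99.01 Y38.01
M3 S120
G1 X136.52 Y69.31 F3420
M5
G0 X69.44 Y151.13
M3 S120
G1 X58.83 Y101.99 F3420
G1 X21.58 Y135.74
G1 X69.44 Y151.13
M5
G0 X39.96 Y158.44
M3 S120
G1 X82.90 Y158.44 F3420
G1 X82.90 Y99.67
G1 X39.96 Y99.67
G1 X39.96 Y158.44
M5
G0 X104.27 Y64.68
M3 S120
G1 X54.83 Y49.74 F3420
G1 X108.94 Y97.24
G1 X56.90 Y45.26
G1 X61.22 Y13.74
G1 X134.94 Y93.36
M5
G0 X90.41 Y89.50
M3 S120
G1 X39.51 Y45.19 F3420
G1 X71.37 Y163.05
G1 X87.26 Y171.72
G1 X90.41 Y89.50
M5
G0 X0.00 Y0.00

viewBox `0 0 142.61 185.46` with mm width/height → 1 unit = 1 mm. Flip: y_m = 185.46 − y_svg.

**Shape 1** — `<path>` cubic bezier, stroke `#008000` → engrave (S120, F3420). Control points (SVG): P0=(97.41,130.04), P1=(75.41,113.49), P2=(77.02,169.26), P3=(78.42,161.93); sampled at t=k/8. Machine vertices: (97.41,55.42) → (90.22,58.50) → (84.96,56.39) → (81.36,50.67) → (79.14,42.93) → (78.01,34.76) → (77.70,27.75) → (77.93,23.47) → (78.42,23.53). Open path.

**Shape 2** — `<polyline>` line segment, stroke `#008000` → engrave (S120, F3420). Machine vertices: (99.01,38.01) → (136.52,69.31). Open path.

**Shape 3** — `<polygon>` regular polygon, stroke `#008000` → engrave (S120, F3420). Machine vertices: (69.44,151.13) → (58.83,101.99) → (21.58,135.74) → (69.44,151.13). Closed: final G1 returns to the first vertex.

**Shape 4** — `<rect>` rectangle, stroke `#008000` → engrave (S120, F3420). Machine vertices: (39.96,158.44) → (82.90,158.44) → (82.90,99.67) → (39.96,99.67) → (39.96,158.44). Closed: final G1 returns to the first vertex.

**Shape 5** — `<path>` open polyline, stroke `#008000` → engrave (S120, F3420). Machine vertices: (104.27,64.68) → (54.83,49.74) → (108.94,97.24) → (56.90,45.26) → (61.22,13.74) → (134.94,93.36). Open path.

**Shape 6** — `<polygon>` closed polygon, stroke `#008000` → engrave (S120, F3420). Machine vertices: (90.41,89.50) → (39.51,45.19) → (71.37,163.05) → (87.26,171.72) → (90.41,89.50). Closed: final G1 returns to the first vertex.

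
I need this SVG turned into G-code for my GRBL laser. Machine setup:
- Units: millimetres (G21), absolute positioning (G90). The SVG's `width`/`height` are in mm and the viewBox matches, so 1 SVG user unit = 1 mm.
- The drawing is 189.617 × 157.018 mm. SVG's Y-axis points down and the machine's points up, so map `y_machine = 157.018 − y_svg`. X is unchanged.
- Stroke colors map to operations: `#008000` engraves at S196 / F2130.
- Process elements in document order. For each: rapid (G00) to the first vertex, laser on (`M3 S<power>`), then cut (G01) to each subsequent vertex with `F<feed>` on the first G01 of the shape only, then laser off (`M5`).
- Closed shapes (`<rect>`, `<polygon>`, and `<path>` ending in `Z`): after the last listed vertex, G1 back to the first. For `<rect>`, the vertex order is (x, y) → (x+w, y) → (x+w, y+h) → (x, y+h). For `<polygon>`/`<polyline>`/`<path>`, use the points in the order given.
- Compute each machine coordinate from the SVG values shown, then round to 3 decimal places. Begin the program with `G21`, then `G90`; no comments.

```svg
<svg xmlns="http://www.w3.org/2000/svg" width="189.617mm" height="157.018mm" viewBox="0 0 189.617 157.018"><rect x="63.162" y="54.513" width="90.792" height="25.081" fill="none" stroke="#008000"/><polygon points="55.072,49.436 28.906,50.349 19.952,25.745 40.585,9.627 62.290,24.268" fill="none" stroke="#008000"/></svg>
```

Since the viewBox matches the mm dimensions, user units are millimetres directly. The only transform is the Y-flip y_m = 157.018 − y_svg.

Shape 1 is a rectangle drawn with `<rect>`. Its stroke #008000 means engrave at S196, F2130. After flipping Y the toolpath is (63.162,102.505) → (153.954,102.505) → (153.954,77.424) → (63.162,77.424) → (63.162,102.505), returning to the start.

Shape 2 is a regular polygon drawn with `<polygon>`. Its stroke #008000 means engrave at S196, F2130. After flipping Y the toolpath is (55.072,107.582) → (28.906,106.669) → (19.952,131.273) → (40.585,147.391) → (62.290,132.750) → (55.072,107.582), returning to the start.

G21
G90
G00 X63.162 Y102.505
M3 S196
G01 X153.954 Y102.505 F2130
G01 X153.954 Y77.424
G01 X63.162 Y77.424
G01 X63.162 Y102.505
M5
G00 X55.072 Y107.582
M3 S196
G01 X28.906 Y106.669 F2130
G01 X19.952 Y131.273
G01 X40.585 Y147.391
G01 X62.290 Y132.750
G01 X55.072 Y107.582
M5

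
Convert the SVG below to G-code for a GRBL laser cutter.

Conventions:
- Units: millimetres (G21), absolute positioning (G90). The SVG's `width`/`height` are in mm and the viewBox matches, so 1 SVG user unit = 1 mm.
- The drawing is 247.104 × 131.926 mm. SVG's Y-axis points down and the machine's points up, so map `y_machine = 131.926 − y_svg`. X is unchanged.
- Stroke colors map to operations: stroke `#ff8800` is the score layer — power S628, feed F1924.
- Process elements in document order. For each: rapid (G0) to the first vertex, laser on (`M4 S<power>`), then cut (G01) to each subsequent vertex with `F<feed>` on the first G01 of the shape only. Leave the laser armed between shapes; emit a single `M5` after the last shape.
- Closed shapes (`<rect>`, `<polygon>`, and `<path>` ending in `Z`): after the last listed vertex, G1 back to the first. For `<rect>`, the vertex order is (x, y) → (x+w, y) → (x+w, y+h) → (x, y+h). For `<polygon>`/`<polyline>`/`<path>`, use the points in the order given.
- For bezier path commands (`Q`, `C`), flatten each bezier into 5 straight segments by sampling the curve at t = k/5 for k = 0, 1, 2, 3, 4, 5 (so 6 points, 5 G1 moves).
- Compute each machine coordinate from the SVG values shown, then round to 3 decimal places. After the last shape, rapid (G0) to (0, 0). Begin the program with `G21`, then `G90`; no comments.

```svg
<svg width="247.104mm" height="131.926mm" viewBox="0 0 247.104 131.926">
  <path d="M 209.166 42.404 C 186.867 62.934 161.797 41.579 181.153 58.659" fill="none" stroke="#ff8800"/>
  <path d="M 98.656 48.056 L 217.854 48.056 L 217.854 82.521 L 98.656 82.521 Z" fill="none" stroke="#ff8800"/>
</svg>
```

viewBox `0 0 247.104 131.926` with mm width/height → 1 unit = 1 mm. Flip: y_m = 131.926 − y_svg.

**Shape 1** — `<path>` cubic bezier, stroke `#ff8800` → score (S628, F1924). Control points (SVG): P0=(209.166,42.404), P1=(186.867,62.934), P2=(161.797,41.579), P3=(181.153,58.659); sampled at t=k/5. Machine vertices: (209.166,89.522) → (195.832,81.588) → (184.098,79.850) → (176.230,80.455) → (174.493,79.545) → (181.153,73.267). Open path.

**Shape 2** — `<path>` rectangle, stroke `#ff8800` → score (S628, F1924). Machine vertices: (98.656,83.870) → (217.854,83.870) → (217.854,49.405) → (98.656,49.405) → (98.656,83.870). Closed: final G1 returns to the first vertex.

G21
G90
G0 X209.166 Y89.522
M4 S628
G01 X195.832 Y81.588 F1924
G01 X184.098 Y79.850
G01 X176.230 Y80.455
G01 X174.493 Y79.545
G01 X181.153 Y73.267
G0 X98.656 Y83.870
M4 S628
G01 X217.854 Y83.870 F1924
G01 X217.854 Y49.405
G01 X98.656 Y49.405
G01 X98.656 Y83.870
M5
G0 X0.000 Y0.000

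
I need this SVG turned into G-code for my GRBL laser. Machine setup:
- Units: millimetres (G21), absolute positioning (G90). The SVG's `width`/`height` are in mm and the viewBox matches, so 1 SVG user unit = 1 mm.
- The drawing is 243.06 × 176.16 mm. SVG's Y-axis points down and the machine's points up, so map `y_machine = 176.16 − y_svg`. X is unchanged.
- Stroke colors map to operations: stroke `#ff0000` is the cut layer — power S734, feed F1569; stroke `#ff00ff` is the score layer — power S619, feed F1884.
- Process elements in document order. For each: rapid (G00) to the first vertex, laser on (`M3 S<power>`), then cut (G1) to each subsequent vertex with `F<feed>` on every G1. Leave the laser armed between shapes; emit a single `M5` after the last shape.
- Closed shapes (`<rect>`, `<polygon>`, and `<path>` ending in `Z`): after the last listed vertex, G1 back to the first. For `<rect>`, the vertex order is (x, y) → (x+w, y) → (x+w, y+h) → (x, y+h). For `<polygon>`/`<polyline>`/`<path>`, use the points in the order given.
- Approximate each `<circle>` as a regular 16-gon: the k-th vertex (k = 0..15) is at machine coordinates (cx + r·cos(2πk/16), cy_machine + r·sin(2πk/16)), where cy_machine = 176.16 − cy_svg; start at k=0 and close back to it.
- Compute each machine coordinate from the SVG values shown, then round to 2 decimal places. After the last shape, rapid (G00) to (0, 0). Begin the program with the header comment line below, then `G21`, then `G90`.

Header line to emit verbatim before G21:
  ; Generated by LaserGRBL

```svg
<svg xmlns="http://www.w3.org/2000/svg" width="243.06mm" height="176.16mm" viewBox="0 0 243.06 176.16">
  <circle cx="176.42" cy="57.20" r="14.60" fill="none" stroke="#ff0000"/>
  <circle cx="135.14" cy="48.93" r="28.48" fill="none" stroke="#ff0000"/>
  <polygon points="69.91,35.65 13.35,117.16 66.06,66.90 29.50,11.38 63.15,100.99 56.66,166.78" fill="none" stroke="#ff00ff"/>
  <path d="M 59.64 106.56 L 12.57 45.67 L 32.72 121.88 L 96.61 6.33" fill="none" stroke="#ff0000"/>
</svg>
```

Since the viewBox matches the mm dimensions, user units are millimetres directly. The only transform is the Y-flip y_m = 176.16 − y_svg.

Shape 1 is a circle drawn with `<circle>`. Its stroke #ff0000 means cut at S734, F1569. After flipping Y the toolpath is (191.02,118.96) → (189.91,124.55) → (186.74,129.28) → (182.01,132.45) → (176.42,133.56) → (170.83,132.45) → (166.10,129.28) → (162.93,124.55) → (161.82,118.96) → (162.93,113.37) → (166.10,108.64) → (170.83,105.47) → (176.42,104.36) → (182.01,105.47) → (186.74,108.64) → (189.91,113.37) → (191.02,118.96), returning to the start.

Shape 2 is a circle drawn with `<circle>`. Its stroke #ff0000 means cut at S734, F1569. After flipping Y the toolpath is (163.62,127.23) → (161.45,138.13) → (155.28,147.37) → (146.04,153.54) → (135.14,155.71) → (124.24,153.54) → (115.00,147.37) → (108.83,138.13) → (106.66,127.23) → (108.83,116.33) → (115.00,107.09) → (124.24,100.92) → (135.14,98.75) → (146.04,100.92) → (155.28,107.09) → (161.45,116.33) → (163.62,127.23), returning to the start.

Shape 3 is a closed polygon drawn with `<polygon>`. Its stroke #ff00ff means score at S619, F1884. After flipping Y the toolpath is (69.91,140.51) → (13.35,59.00) → (66.06,109.26) → (29.50,164.78) → (63.15,75.17) → (56.66,9.38) → (69.91,140.51), returning to the start.

Shape 4 is a open polyline drawn with `<path>`. Its stroke #ff0000 means cut at S734, F1569. After flipping Y the toolpath is (59.64,69.60) → (12.57,130.49) → (32.72,54.28) → (96.61,169.83).

; Generated by LaserGRBL
G21
G90
G00 X191.02 Y118.96
M3 S734
G1 X189.91 Y124.55 F1569
G1 X186.74 Y129.28 F1569
G1 X182.01 Y132.45 F1569
G1 X176.42 Y133.56 F1569
G1 X170.83 Y132.45 F1569
G1 X166.10 Y129.28 F1569
G1 X162.93 Y124.55 F1569
G1 X161.82 Y118.96 F1569
G1 X162.93 Y113.37 F1569
G1 X166.10 Y108.64 F1569
G1 X170.83 Y105.47 F1569
G1 X176.42 Y104.36 F1569
G1 X182.01 Y105.47 F1569
G1 X186.74 Y108.64 F1569
G1 X189.91 Y113.37 F1569
G1 X191.02 Y118.96 F1569
G00 X163.62 Y127.23
M3 S734
G1 X161.45 Y138.13 F1569
G1 X155.28 Y147.37 F1569
G1 X146.04 Y153.54 F1569
G1 X135.14 Y155.71 F1569
G1 X124.24 Y153.54 F1569
G1 X115.00 Y147.37 F1569
G1 X108.83 Y138.13 F1569
G1 X106.66 Y127.23 F1569
G1 X108.83 Y116.33 F1569
G1 X115.00 Y107.09 F1569
G1 X124.24 Y100.92 F1569
G1 X135.14 Y98.75 F1569
G1 X146.04 Y100.92 F1569
G1 X155.28 Y107.09 F1569
G1 X161.45 Y116.33 F1569
G1 X163.62 Y127.23 F1569
G00 X69.91 Y140.51
M3 S619
G1 X13.35 Y59.00 F1884
G1 X66.06 Y109.26 F1884
G1 X29.50 Y164.78 F1884
G1 X63.15 Y75.17 F1884
G1 X56.66 Y9.38 F1884
G1 X69.91 Y140.51 F1884
G00 X59.64 Y69.60
M3 S734
G1 X12.57 Y130.49 F1569
G1 X32.72 Y54.28 F1569
G1 X96.61 Y169.83 F1569
M5
G00 X0.00 Y0.00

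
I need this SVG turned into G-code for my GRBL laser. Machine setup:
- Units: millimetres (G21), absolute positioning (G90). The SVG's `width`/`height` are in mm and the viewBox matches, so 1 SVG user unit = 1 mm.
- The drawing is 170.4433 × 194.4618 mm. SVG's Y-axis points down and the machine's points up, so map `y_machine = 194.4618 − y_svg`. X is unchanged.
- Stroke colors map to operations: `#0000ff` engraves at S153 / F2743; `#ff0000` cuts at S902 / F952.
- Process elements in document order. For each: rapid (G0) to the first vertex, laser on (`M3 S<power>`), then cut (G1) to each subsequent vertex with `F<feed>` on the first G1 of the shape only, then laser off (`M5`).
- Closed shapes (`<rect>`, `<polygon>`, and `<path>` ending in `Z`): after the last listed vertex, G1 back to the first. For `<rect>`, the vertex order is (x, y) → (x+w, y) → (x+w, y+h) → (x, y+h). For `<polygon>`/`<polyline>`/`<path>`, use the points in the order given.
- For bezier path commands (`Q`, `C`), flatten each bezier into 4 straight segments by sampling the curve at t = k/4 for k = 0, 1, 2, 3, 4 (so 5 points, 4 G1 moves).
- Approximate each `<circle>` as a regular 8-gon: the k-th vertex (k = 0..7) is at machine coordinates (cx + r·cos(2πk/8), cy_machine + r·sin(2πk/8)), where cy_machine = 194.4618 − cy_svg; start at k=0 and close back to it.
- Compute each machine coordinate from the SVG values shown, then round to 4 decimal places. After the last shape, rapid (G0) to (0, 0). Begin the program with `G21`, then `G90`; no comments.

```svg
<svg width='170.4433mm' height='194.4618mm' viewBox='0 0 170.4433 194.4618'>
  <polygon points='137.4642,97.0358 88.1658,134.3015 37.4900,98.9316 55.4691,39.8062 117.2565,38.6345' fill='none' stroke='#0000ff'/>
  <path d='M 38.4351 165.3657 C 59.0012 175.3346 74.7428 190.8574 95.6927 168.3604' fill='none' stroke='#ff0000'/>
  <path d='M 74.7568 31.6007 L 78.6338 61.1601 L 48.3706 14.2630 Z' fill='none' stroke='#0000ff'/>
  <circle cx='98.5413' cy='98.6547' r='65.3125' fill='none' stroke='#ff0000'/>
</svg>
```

G21
G90
G0 X137.4642 Y97.4260
M3 S153
G1 X88.1658 Y60.1603 F2743
G1 X37.4900 Y95.5302
G1 X55.4691 Y154.6556
G1 X117.2565 Y155.8273
G1 X137.4642 Y97.4260
M5
G0 X38.4351 Y29.0961
M3 S902
G1 X53.1118 Y21.2589 F952
G1 X66.9200 Y15.4240
G1 X80.8001 Y15.6765
G1 X95.6927 Y26.1014
M5
G0 X74.7568 Y162.8611
M3 S153
G1 X78.6338 Y133.3017 F2743
G1 X48.3706 Y180.1988
G1 X74.7568 Y162.8611
M5
G0 X163.8538 Y95.8071
M3 S902
G1 X144.7242 Y141.9900 F952
G1 X98.5413 Y161.1196
G1 X52.3584 Y141.9900
G1 X33.2288 Y95.8071
G1 X52.3584 Y49.6242
G1 X98.5413 Y30.4946
G1 X144.7242 Y49.6242
G1 X163.8538 Y95.8071
M5
G0 X0.0000 Y0.0000

viewBox `0 0 170.4433 194.4618` with mm width/height → 1 unit = 1 mm. Flip: y_m = 194.4618 − y_svg.

**Shape 1** — `<polygon>` regular polygon, stroke `#0000ff` → engrave (S153, F2743). Machine vertices: (137.4642,97.4260) → (88.1658,60.1603) → (37.4900,95.5302) → (55.4691,154.6556) → (117.2565,155.8273) → (137.4642,97.4260). Closed: final G1 returns to the first vertex.

**Shape 2** — `<path>` cubic bezier, stroke `#ff0000` → cut (S902, F952). Control points (SVG): P0=(38.4351,165.3657), P1=(59.0012,175.3346), P2=(74.7428,190.8574), P3=(95.6927,168.3604); sampled at t=k/4. Machine vertices: (38.4351,29.0961) → (53.1118,21.2589) → (66.9200,15.4240) → (80.8001,15.6765) → (95.6927,26.1014). Open path.

**Shape 3** — `<path>` closed polygon, stroke `#0000ff` → engrave (S153, F2743). Machine vertices: (74.7568,162.8611) → (78.6338,133.3017) → (48.3706,180.1988) → (74.7568,162.8611). Closed: final G1 returns to the first vertex.

**Shape 4** — `<circle>` circle, stroke `#ff0000` → cut (S902, F952). Machine vertices: (163.8538,95.8071) → (144.7242,141.9900) → (98.5413,161.1196) → (52.3584,141.9900) → (33.2288,95.8071) → (52.3584,49.6242) → (98.5413,30.4946) → (144.7242,49.6242) → (163.8538,95.8071). Closed: final G1 returns to the first vertex.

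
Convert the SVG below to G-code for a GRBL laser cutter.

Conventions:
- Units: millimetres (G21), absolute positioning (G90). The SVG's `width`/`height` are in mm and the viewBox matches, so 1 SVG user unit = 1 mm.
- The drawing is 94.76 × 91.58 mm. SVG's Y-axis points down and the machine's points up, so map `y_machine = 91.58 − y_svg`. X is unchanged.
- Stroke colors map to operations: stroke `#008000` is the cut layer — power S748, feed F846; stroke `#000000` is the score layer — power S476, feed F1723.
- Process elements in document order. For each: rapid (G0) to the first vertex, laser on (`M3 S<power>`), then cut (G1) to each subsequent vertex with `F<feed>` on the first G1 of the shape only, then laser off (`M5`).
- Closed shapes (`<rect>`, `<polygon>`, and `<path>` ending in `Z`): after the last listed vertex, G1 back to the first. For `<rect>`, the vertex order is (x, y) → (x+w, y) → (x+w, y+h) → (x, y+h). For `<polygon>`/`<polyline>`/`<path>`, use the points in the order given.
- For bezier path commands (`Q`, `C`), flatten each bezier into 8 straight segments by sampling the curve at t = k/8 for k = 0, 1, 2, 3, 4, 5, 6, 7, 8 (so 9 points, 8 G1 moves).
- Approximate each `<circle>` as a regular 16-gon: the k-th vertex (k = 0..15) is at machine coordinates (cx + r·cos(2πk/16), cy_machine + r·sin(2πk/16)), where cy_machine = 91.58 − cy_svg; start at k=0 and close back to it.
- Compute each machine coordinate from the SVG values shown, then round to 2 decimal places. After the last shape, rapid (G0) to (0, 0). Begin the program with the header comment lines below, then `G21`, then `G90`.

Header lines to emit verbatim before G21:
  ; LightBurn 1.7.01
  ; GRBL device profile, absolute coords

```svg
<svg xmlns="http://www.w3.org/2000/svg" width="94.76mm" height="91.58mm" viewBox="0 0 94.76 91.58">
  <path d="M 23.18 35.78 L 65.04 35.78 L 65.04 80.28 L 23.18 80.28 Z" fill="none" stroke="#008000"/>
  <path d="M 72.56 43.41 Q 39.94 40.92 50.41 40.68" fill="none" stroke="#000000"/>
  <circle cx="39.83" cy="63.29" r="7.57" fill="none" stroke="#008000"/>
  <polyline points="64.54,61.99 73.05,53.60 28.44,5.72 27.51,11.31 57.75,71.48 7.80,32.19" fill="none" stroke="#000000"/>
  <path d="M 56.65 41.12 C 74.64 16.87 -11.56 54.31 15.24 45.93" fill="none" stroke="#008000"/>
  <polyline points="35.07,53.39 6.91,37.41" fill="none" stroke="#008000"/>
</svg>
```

; LightBurn 1.7.01
; GRBL device profile, absolute coords
G21
G90
G0 X23.18 Y55.80
M3 S748
G1 X65.04 Y55.80 F846
G1 X65.04 Y11.30
G1 X23.18 Y11.30
G1 X23.18 Y55.80
M5
G0 X72.56 Y48.17
M3 S476
G1 X65.08 Y48.76 F1723
G1 X58.94 Y49.27
G1 X54.15 Y49.72
G1 X50.71 Y50.10
G1 X48.62 Y50.40
G1 X47.87 Y50.64
G1 X48.47 Y50.80
G1 X50.41 Y50.90
M5
G0 X47.40 Y28.29
M3 S748
G1 X46.82 Y31.19 F846
G1 X45.18 Y33.64
G1 X42.73 Y35.28
G1 X39.83 Y35.86
G1 X36.93 Y35.28
G1 X34.48 Y33.64
G1 X32.84 Y31.19
G1 X32.26 Y28.29
G1 X32.84 Y25.39
G1 X34.48 Y22.94
G1 X36.93 Y21.30
G1 X39.83 Y20.72
G1 X42.73 Y21.30
G1 X45.18 Y22.94
G1 X46.82 Y25.39
G1 X47.40 Y28.29
M5
G0 X64.54 Y29.59
M3 S476
G1 X73.05 Y37.98 F1723
G1 X28.44 Y85.86
G1 X27.51 Y80.27
G1 X57.75 Y20.10
G1 X7.80 Y59.39
M5
G0 X56.65 Y50.46
M3 S748
G1 X58.94 Y56.87 F846
G1 X54.00 Y58.76
G1 X44.39 Y57.39
G1 X32.64 Y54.01
G1 X21.31 Y49.88
G1 X12.93 Y46.28
G1 X10.06 Y44.45
G1 X15.24 Y45.65
M5
G0 X35.07 Y38.19
M3 S748
G1 X6.91 Y54.17 F846
M5
G0 X0.00 Y0.00

viewBox `0 0 94.76 91.58` with mm width/height → 1 unit = 1 mm. Flip: y_m = 91.58 − y_svg.

**Shape 1** — `<path>` rectangle, stroke `#008000` → cut (S748, F846). Machine vertices: (23.18,55.80) → (65.04,55.80) → (65.04,11.30) → (23.18,11.30) → (23.18,55.80). Closed: final G1 returns to the first vertex.

**Shape 2** — `<path>` quadratic bezier, stroke `#000000` → score (S476, F1723). Control points (SVG): P0=(72.56,43.41), P1=(39.94,40.92), P2=(50.41,40.68); sampled at t=k/8. Machine vertices: (72.56,48.17) → (65.08,48.76) → (58.94,49.27) → (54.15,49.72) → (50.71,50.10) → (48.62,50.40) → (47.87,50.64) → (48.47,50.80) → (50.41,50.90). Open path.

**Shape 3** — `<circle>` circle, stroke `#008000` → cut (S748, F846). Machine vertices: (47.40,28.29) → (46.82,31.19) → (45.18,33.64) → (42.73,35.28) → (39.83,35.86) → (36.93,35.28) → (34.48,33.64) → (32.84,31.19) → (32.26,28.29) → (32.84,25.39) → (34.48,22.94) → (36.93,21.30) → (39.83,20.72) → (42.73,21.30) → (45.18,22.94) → (46.82,25.39) → (47.40,28.29). Closed: final G1 returns to the first vertex.

**Shape 4** — `<polyline>` open polyline, stroke `#000000` → score (S476, F1723). Machine vertices: (64.54,29.59) → (73.05,37.98) → (28.44,85.86) → (27.51,80.27) → (57.75,20.10) → (7.80,59.39). Open path.

**Shape 5** — `<path>` cubic bezier, stroke `#008000` → cut (S748, F846). Control points (SVG): P0=(56.65,41.12), P1=(74.64,16.87), P2=(-11.56,54.31), P3=(15.24,45.93); sampled at t=k/8. Machine vertices: (56.65,50.46) → (58.94,56.87) → (54.00,58.76) → (44.39,57.39) → (32.64,54.01) → (21.31,49.88) → (12.93,46.28) → (10.06,44.45) → (15.24,45.65). Open path.

**Shape 6** — `<polyline>` line segment, stroke `#008000` → cut (S748, F846). Machine vertices: (35.07,38.19) → (6.91,54.17). Open path.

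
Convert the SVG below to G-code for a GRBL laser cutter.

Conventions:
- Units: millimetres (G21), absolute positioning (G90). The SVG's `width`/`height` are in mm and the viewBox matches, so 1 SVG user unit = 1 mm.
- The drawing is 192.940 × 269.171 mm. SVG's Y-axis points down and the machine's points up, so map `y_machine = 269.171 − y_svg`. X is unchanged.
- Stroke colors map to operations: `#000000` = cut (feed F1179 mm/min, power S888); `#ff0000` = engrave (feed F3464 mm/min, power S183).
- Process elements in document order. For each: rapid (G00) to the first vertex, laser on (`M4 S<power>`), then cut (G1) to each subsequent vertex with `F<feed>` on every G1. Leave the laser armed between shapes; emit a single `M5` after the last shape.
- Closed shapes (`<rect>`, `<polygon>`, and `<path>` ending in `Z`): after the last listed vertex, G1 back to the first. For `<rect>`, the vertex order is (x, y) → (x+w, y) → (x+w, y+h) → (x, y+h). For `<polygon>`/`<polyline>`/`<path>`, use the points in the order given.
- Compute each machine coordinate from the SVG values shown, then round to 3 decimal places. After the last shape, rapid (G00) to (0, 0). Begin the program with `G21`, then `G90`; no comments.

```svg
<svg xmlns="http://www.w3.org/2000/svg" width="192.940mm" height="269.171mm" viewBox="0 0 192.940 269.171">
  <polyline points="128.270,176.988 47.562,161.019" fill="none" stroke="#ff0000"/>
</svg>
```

1 u = 1 mm; y_m = 269.171 − y.

[1] `<polyline>` line segment, #ff0000→engrave S183 F3464: (128.270,92.183) → (47.562,108.152)

G21
G90
G00 X128.270 Y92.183
M4 S183
G1 X47.562 Y108.152 F3464
M5
G00 X0.000 Y0.000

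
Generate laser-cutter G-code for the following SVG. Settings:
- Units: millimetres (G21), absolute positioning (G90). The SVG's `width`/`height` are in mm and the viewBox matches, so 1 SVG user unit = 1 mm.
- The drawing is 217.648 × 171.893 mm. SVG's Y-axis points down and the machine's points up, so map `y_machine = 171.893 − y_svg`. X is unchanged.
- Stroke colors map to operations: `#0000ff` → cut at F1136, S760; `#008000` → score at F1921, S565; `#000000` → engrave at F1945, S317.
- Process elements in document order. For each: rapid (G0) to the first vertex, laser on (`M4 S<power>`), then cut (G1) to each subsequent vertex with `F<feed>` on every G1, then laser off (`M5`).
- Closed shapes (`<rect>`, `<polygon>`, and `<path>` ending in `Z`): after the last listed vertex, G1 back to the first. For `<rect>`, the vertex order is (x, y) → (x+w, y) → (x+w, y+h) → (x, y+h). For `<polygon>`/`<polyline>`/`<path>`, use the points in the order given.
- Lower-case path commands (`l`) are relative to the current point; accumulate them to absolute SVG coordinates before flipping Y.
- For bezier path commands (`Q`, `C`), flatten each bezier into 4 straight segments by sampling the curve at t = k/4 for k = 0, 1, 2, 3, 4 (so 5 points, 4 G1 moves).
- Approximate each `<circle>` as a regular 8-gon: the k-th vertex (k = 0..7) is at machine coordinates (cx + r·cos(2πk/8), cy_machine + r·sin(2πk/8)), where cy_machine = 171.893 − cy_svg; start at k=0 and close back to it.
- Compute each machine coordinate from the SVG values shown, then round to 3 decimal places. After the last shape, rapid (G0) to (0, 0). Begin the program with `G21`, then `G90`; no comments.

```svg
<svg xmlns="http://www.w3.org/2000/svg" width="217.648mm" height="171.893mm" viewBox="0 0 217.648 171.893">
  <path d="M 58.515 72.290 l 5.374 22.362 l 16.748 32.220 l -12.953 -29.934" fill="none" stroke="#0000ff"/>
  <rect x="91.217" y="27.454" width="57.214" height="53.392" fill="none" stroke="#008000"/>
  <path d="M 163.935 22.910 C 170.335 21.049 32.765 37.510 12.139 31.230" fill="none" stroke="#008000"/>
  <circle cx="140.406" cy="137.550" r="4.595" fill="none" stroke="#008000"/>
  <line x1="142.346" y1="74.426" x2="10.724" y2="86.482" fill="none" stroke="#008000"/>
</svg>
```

Since the viewBox matches the mm dimensions, user units are millimetres directly. The only transform is the Y-flip y_m = 171.893 − y_svg.

Shape 1 is a open polyline drawn with `<path>`. Its stroke #0000ff means cut at S760, F1136. After flipping Y the toolpath is (58.515,99.603) → (63.889,77.241) → (80.637,45.021) → (67.684,74.955).

Shape 2 is a rectangle drawn with `<rect>`. Its stroke #008000 means score at S565, F1921. After flipping Y the toolpath is (91.217,144.439) → (148.431,144.439) → (148.431,91.047) → (91.217,91.047) → (91.217,144.439), returning to the start.

Shape 3 is a cubic bezier drawn with `<path>`. Its stroke #008000 means score at S565, F1921. After flipping Y the toolpath is (163.935,148.983) → (145.817,147.585) → (98.172,143.166) → (45.459,139.575) → (12.139,140.663).

Shape 4 is a circle drawn with `<circle>`. Its stroke #008000 means score at S565, F1921. After flipping Y the toolpath is (145.001,34.343) → (143.655,37.592) → (140.406,38.938) → (137.157,37.592) → (135.811,34.343) → (137.157,31.094) → (140.406,29.748) → (143.655,31.094) → (145.001,34.343), returning to the start.

Shape 5 is a line segment drawn with `<line>`. Its stroke #008000 means score at S565, F1921. After flipping Y the toolpath is (142.346,97.467) → (10.724,85.411).

G21
G90
G0 X58.515 Y99.603
M4 S760
G1 X63.889 Y77.241 F1136
G1 X80.637 Y45.021 F1136
G1 X67.684 Y74.955 F1136
M5
G0 X91.217 Y144.439
M4 S565
G1 X148.431 Y144.439 F1921
G1 X148.431 Y91.047 F1921
G1 X91.217 Y91.047 F1921
G1 X91.217 Y144.439 F1921
M5
G0 X163.935 Y148.983
M4 S565
G1 X145.817 Y147.585 F1921
G1 X98.172 Y143.166 F1921
G1 X45.459 Y139.575 F1921
G1 X12.139 Y140.663 F1921
M5
G0 X145.001 Y34.343
M4 S565
G1 X143.655 Y37.592 F1921
G1 X140.406 Y38.938 F1921
G1 X137.157 Y37.592 F1921
G1 X135.811 Y34.343 F1921
G1 X137.157 Y31.094 F1921
G1 X140.406 Y29.748 F1921
G1 X143.655 Y31.094 F1921
G1 X145.001 Y34.343 F1921
M5
G0 X142.346 Y97.467
M4 S565
G1 X10.724 Y85.411 F1921
M5
G0 X0.000 Y0.000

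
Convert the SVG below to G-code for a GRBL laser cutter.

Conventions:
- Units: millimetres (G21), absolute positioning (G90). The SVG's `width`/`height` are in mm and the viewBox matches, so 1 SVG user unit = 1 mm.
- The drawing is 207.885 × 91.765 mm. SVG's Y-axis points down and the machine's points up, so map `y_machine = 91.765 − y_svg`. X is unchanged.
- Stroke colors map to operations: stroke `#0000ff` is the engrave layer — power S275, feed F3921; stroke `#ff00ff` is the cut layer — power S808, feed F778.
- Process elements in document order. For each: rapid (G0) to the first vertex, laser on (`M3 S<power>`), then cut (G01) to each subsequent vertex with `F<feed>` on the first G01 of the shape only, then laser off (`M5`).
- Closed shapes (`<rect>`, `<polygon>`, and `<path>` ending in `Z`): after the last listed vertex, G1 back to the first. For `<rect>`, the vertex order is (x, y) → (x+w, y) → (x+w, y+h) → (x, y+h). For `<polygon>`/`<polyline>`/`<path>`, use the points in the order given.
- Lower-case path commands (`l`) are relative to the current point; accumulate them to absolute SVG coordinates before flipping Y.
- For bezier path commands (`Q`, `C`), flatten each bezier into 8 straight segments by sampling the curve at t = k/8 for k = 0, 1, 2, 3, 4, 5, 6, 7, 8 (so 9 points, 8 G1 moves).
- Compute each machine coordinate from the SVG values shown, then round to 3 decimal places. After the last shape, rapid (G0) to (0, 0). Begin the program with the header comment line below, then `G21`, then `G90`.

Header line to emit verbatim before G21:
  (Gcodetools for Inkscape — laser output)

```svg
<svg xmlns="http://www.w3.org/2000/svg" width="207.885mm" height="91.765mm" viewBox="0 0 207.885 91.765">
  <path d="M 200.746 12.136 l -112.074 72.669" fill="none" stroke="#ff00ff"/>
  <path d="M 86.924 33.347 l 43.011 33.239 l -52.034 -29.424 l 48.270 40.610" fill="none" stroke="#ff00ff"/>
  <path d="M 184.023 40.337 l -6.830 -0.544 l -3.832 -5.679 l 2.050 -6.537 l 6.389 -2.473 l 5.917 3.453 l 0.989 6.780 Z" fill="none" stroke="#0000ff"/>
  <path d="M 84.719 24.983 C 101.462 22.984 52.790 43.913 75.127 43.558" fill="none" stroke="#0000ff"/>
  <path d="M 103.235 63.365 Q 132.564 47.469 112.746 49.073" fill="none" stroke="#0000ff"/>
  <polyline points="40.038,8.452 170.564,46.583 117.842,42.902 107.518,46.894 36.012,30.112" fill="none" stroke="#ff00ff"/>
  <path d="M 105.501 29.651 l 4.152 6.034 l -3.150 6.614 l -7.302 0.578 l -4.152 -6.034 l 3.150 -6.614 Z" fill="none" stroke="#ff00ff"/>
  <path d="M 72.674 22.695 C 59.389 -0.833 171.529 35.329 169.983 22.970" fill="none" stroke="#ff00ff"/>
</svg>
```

1 u = 1 mm; y_m = 91.765 − y.

[1] `<path>` line segment, #ff00ff→cut S808 F778: (200.746,79.629) → (88.672,6.960)

[2] `<path>` open polyline, #ff00ff→cut S808 F778: (86.924,58.418) → (129.935,25.179) → (77.901,54.603) → (126.171,13.993)

[3] `<path>` regular polygon, #0000ff→engrave S275 F3921: (184.023,51.428) → (177.193,51.972) → (173.361,57.651) → (175.411,64.188) → (181.800,66.661) → (187.717,63.208) → (188.706,56.428) → (184.023,51.428) (closed)

[4] `<path>` cubic bezier, #0000ff→engrave S275 F3921: (84.719,66.782) → (88.198,66.543) → (87.143,64.673) → (83.152,61.690) → (77.825,58.111) → (72.761,54.455) → (69.557,51.241) → (69.813,48.985) → (75.127,48.207)

[5] `<path>` quadratic bezier, #0000ff→engrave S275 F3921: (103.235,28.400) → (109.799,32.101) → (114.828,35.254) → (118.320,37.861) → (120.277,39.921) → (120.698,41.434) → (119.583,42.400) → (116.933,42.820) → (112.746,42.692)

[6] `<polyline>` open polyline, #ff00ff→cut S808 F778: (40.038,83.313) → (170.564,45.182) → (117.842,48.863) → (107.518,44.871) → (36.012,61.653)

[7] `<path>` regular polygon, #ff00ff→cut S808 F778: (105.501,62.114) → (109.653,56.080) → (106.503,49.466) → (99.201,48.888) → (95.049,54.922) → (98.199,61.536) → (105.501,62.114) (closed)

[8] `<path>` cubic bezier, #ff00ff→cut S808 F778: (72.674,69.070) → (73.104,75.306) → (82.491,77.215) → (98.033,76.064) → (116.926,73.121) → (136.370,69.654) → (153.562,66.933) → (165.701,66.223) → (169.983,68.795)

(Gcodetools for Inkscape — laser output)
G21
G90
G0 X200.746 Y79.629
M3 S808
G01 X88.672 Y6.960 F778
M5
G0 X86.924 Y58.418
M3 S808
G01 X129.935 Y25.179 F778
G01 X77.901 Y54.603
G01 X126.171 Y13.993
M5
G0 X184.023 Y51.428
M3 S275
G01 X177.193 Y51.972 F3921
G01 X173.361 Y57.651
G01 X175.411 Y64.188
G01 X181.800 Y66.661
G01 X187.717 Y63.208
G01 X188.706 Y56.428
G01 X184.023 Y51.428
M5
G0 X84.719 Y66.782
M3 S275
G01 X88.198 Y66.543 F3921
G01 X87.143 Y64.673
G01 X83.152 Y61.690
G01 X77.825 Y58.111
G01 X72.761 Y54.455
G01 X69.557 Y51.241
G01 X69.813 Y48.985
G01 X75.127 Y48.207
M5
G0 X103.235 Y28.400
M3 S275
G01 X109.799 Y32.101 F3921
G01 X114.828 Y35.254
G01 X118.320 Y37.861
G01 X120.277 Y39.921
G01 X120.698 Y41.434
G01 X119.583 Y42.400
G01 X116.933 Y42.820
G01 X112.746 Y42.692
M5
G0 X40.038 Y83.313
M3 S808
G01 X170.564 Y45.182 F778
G01 X117.842 Y48.863
G01 X107.518 Y44.871
G01 X36.012 Y61.653
M5
G0 X105.501 Y62.114
M3 S808
G01 X109.653 Y56.080 F778
G01 X106.503 Y49.466
G01 X99.201 Y48.888
G01 X95.049 Y54.922
G01 X98.199 Y61.536
G01 X105.501 Y62.114
M5
G0 X72.674 Y69.070
M3 S808
G01 X73.104 Y75.306 F778
G01 X82.491 Y77.215
G01 X98.033 Y76.064
G01 X116.926 Y73.121
G01 X136.370 Y69.654
G01 X153.562 Y66.933
G01 X165.701 Y66.223
G01 X169.983 Y68.795
M5
G0 X0.000 Y0.000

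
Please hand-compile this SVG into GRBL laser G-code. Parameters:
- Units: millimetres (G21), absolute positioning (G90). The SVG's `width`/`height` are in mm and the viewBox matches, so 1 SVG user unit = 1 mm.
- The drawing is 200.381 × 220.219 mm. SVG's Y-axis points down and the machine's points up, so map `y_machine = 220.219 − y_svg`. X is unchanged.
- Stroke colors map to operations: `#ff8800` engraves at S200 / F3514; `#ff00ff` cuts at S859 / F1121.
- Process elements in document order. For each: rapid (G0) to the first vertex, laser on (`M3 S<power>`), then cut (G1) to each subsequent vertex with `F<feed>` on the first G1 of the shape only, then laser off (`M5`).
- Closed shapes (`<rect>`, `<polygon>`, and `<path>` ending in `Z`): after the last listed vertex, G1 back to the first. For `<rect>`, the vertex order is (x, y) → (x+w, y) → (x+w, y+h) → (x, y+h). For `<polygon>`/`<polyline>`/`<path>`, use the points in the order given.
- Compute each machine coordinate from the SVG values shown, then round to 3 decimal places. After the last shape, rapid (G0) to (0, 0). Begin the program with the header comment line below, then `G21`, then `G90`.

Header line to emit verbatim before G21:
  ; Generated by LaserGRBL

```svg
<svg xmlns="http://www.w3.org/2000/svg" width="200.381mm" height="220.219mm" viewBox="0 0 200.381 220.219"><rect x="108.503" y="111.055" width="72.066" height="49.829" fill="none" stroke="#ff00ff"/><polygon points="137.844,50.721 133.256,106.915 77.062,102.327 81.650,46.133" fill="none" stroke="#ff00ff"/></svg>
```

Since the viewBox matches the mm dimensions, user units are millimetres directly. The only transform is the Y-flip y_m = 220.219 − y_svg.

Shape 1 is a rectangle drawn with `<rect>`. Its stroke #ff00ff means cut at S859, F1121. After flipping Y the toolpath is (108.503,109.164) → (180.569,109.164) → (180.569,59.335) → (108.503,59.335) → (108.503,109.164), returning to the start.

Shape 2 is a regular polygon drawn with `<polygon>`. Its stroke #ff00ff means cut at S859, F1121. After flipping Y the toolpath is (137.844,169.498) → (133.256,113.304) → (77.062,117.892) → (81.650,174.086) → (137.844,169.498), returning to the start.

; Generated by LaserGRBL
G21
G90
G0 X108.503 Y109.164
M3 S859
G1 X180.569 Y109.164 F1121
G1 X180.569 Y59.335
G1 X108.503 Y59.335
G1 X108.503 Y109.164
M5
G0 X137.844 Y169.498
M3 S859
G1 X133.256 Y113.304 F1121
G1 X77.062 Y117.892
G1 X81.650 Y174.086
G1 X137.844 Y169.498
M5
G0 X0.000 Y0.000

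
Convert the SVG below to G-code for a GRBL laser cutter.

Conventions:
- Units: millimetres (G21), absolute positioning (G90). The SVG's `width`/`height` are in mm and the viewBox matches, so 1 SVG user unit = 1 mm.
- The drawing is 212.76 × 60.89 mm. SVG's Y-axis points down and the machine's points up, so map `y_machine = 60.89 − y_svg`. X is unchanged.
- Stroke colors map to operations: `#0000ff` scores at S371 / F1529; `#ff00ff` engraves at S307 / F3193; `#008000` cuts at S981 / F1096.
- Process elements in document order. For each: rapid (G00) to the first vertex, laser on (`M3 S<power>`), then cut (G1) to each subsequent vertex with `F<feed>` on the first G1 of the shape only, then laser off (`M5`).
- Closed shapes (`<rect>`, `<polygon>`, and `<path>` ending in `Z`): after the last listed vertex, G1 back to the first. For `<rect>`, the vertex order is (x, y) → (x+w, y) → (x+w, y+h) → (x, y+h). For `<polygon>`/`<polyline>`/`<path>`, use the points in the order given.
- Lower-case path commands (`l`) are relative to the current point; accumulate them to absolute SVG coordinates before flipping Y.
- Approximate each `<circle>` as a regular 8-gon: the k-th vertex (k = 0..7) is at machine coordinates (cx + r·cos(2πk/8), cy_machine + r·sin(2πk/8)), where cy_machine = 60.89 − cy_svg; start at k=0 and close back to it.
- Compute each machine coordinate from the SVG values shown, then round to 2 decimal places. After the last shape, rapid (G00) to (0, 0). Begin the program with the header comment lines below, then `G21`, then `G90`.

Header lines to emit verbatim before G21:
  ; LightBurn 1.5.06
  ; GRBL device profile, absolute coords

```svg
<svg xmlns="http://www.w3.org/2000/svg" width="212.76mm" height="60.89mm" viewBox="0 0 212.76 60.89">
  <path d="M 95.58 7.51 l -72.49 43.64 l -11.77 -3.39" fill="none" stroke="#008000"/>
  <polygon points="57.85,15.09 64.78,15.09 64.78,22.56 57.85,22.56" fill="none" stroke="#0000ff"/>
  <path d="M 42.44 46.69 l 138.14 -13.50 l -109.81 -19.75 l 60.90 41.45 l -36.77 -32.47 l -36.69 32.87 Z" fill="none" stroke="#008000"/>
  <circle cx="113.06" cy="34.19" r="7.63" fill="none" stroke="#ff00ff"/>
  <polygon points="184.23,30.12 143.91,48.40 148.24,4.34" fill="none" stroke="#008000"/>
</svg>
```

viewBox `0 0 212.76 60.89` with mm width/height → 1 unit = 1 mm. Flip: y_m = 60.89 − y_svg.

**Shape 1** — `<path>` open polyline, stroke `#008000` → cut (S981, F1096). Machine vertices: (95.58,53.38) → (23.09,9.74) → (11.32,13.13). Open path.

**Shape 2** — `<polygon>` rectangle, stroke `#0000ff` → score (S371, F1529). Machine vertices: (57.85,45.80) → (64.78,45.80) → (64.78,38.33) → (57.85,38.33) → (57.85,45.80). Closed: final G1 returns to the first vertex.

**Shape 3** — `<path>` closed polygon, stroke `#008000` → cut (S981, F1096). Machine vertices: (42.44,14.20) → (180.58,27.70) → (70.77,47.45) → (131.67,6.00) → (94.90,38.47) → (58.21,5.60) → (42.44,14.20). Closed: final G1 returns to the first vertex.

**Shape 4** — `<circle>` circle, stroke `#ff00ff` → engrave (S307, F3193). Machine vertices: (120.69,26.70) → (118.46,32.10) → (113.06,34.33) → (107.66,32.10) → (105.43,26.70) → (107.66,21.30) → (113.06,19.07) → (118.46,21.30) → (120.69,26.70). Closed: final G1 returns to the first vertex.

**Shape 5** — `<polygon>` regular polygon, stroke `#008000` → cut (S981, F1096). Machine vertices: (184.23,30.77) → (143.91,12.49) → (148.24,56.55) → (184.23,30.77). Closed: final G1 returns to the first vertex.

; LightBurn 1.5.06
; GRBL device profile, absolute coords
G21
G90
G00 X95.58 Y53.38
M3 S981
G1 X23.09 Y9.74 F1096
G1 X11.32 Y13.13
M5
G00 X57.85 Y45.80
M3 S371
G1 X64.78 Y45.80 F1529
G1 X64.78 Y38.33
G1 X57.85 Y38.33
G1 X57.85 Y45.80
M5
G00 X42.44 Y14.20
M3 S981
G1 X180.58 Y27.70 F1096
G1 X70.77 Y47.45
G1 X131.67 Y6.00
G1 X94.90 Y38.47
G1 X58.21 Y5.60
G1 X42.44 Y14.20
M5
G00 X120.69 Y26.70
M3 S307
G1 X118.46 Y32.10 F3193
G1 X113.06 Y34.33
G1 X107.66 Y32.10
G1 X105.43 Y26.70
G1 X107.66 Y21.30
G1 X113.06 Y19.07
G1 X118.46 Y21.30
G1 X120.69 Y26.70
M5
G00 X184.23 Y30.77
M3 S981
G1 X143.91 Y12.49 F1096
G1 X148.24 Y56.55
G1 X184.23 Y30.77
M5
G00 X0.00 Y0.00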